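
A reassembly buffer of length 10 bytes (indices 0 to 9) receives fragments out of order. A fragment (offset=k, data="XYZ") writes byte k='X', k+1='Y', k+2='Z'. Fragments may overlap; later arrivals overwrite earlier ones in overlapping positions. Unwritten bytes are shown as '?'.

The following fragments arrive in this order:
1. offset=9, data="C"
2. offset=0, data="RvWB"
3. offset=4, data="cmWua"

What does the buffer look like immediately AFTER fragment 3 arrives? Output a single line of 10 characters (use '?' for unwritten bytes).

Answer: RvWBcmWuaC

Derivation:
Fragment 1: offset=9 data="C" -> buffer=?????????C
Fragment 2: offset=0 data="RvWB" -> buffer=RvWB?????C
Fragment 3: offset=4 data="cmWua" -> buffer=RvWBcmWuaC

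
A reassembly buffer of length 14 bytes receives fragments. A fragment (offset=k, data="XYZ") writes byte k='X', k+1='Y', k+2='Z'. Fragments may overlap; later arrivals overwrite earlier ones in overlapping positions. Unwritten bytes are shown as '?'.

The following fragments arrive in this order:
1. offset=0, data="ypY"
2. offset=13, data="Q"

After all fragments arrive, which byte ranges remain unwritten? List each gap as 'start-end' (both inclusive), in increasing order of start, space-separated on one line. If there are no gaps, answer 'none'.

Fragment 1: offset=0 len=3
Fragment 2: offset=13 len=1
Gaps: 3-12

Answer: 3-12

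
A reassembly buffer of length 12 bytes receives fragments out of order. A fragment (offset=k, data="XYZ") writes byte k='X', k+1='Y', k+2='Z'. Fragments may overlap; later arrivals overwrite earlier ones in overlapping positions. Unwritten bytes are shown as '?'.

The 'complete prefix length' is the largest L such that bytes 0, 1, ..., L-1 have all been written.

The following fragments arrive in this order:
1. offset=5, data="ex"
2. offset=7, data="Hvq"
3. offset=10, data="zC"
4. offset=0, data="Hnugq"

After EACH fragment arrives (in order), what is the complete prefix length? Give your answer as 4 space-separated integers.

Fragment 1: offset=5 data="ex" -> buffer=?????ex????? -> prefix_len=0
Fragment 2: offset=7 data="Hvq" -> buffer=?????exHvq?? -> prefix_len=0
Fragment 3: offset=10 data="zC" -> buffer=?????exHvqzC -> prefix_len=0
Fragment 4: offset=0 data="Hnugq" -> buffer=HnugqexHvqzC -> prefix_len=12

Answer: 0 0 0 12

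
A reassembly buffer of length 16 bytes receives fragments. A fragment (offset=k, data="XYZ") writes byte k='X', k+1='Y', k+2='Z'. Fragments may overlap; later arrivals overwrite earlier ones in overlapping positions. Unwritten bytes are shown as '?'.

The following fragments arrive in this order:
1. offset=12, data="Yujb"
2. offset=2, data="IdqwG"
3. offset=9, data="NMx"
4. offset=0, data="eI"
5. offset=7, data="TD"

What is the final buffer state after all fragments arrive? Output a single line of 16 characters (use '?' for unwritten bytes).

Answer: eIIdqwGTDNMxYujb

Derivation:
Fragment 1: offset=12 data="Yujb" -> buffer=????????????Yujb
Fragment 2: offset=2 data="IdqwG" -> buffer=??IdqwG?????Yujb
Fragment 3: offset=9 data="NMx" -> buffer=??IdqwG??NMxYujb
Fragment 4: offset=0 data="eI" -> buffer=eIIdqwG??NMxYujb
Fragment 5: offset=7 data="TD" -> buffer=eIIdqwGTDNMxYujb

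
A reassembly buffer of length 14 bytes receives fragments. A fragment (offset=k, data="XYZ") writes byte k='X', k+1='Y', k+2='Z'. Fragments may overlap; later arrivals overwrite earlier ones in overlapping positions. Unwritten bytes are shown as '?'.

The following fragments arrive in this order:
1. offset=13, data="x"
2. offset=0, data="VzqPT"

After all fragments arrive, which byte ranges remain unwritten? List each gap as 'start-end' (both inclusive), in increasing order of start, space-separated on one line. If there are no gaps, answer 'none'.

Fragment 1: offset=13 len=1
Fragment 2: offset=0 len=5
Gaps: 5-12

Answer: 5-12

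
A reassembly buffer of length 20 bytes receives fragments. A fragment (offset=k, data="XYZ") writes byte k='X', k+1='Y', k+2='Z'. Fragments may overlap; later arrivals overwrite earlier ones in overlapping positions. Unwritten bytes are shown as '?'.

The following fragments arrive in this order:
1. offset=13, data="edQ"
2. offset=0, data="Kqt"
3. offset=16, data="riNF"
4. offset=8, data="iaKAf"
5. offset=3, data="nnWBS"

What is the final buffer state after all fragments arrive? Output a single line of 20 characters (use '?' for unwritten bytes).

Fragment 1: offset=13 data="edQ" -> buffer=?????????????edQ????
Fragment 2: offset=0 data="Kqt" -> buffer=Kqt??????????edQ????
Fragment 3: offset=16 data="riNF" -> buffer=Kqt??????????edQriNF
Fragment 4: offset=8 data="iaKAf" -> buffer=Kqt?????iaKAfedQriNF
Fragment 5: offset=3 data="nnWBS" -> buffer=KqtnnWBSiaKAfedQriNF

Answer: KqtnnWBSiaKAfedQriNF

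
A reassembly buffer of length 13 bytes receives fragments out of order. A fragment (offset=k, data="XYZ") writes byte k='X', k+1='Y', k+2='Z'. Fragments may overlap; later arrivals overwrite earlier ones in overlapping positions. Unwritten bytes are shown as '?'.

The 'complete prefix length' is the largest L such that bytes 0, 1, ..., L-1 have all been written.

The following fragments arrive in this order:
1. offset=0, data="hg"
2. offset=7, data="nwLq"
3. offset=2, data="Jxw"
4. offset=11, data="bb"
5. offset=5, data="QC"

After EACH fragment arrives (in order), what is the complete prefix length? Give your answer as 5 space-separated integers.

Fragment 1: offset=0 data="hg" -> buffer=hg??????????? -> prefix_len=2
Fragment 2: offset=7 data="nwLq" -> buffer=hg?????nwLq?? -> prefix_len=2
Fragment 3: offset=2 data="Jxw" -> buffer=hgJxw??nwLq?? -> prefix_len=5
Fragment 4: offset=11 data="bb" -> buffer=hgJxw??nwLqbb -> prefix_len=5
Fragment 5: offset=5 data="QC" -> buffer=hgJxwQCnwLqbb -> prefix_len=13

Answer: 2 2 5 5 13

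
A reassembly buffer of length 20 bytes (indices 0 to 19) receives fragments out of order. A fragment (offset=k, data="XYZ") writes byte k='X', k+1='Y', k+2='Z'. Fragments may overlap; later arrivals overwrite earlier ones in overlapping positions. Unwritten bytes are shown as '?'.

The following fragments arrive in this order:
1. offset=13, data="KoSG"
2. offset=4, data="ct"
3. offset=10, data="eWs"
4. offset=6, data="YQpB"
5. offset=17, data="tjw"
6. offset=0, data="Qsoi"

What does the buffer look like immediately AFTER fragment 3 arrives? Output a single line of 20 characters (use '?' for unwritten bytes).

Answer: ????ct????eWsKoSG???

Derivation:
Fragment 1: offset=13 data="KoSG" -> buffer=?????????????KoSG???
Fragment 2: offset=4 data="ct" -> buffer=????ct???????KoSG???
Fragment 3: offset=10 data="eWs" -> buffer=????ct????eWsKoSG???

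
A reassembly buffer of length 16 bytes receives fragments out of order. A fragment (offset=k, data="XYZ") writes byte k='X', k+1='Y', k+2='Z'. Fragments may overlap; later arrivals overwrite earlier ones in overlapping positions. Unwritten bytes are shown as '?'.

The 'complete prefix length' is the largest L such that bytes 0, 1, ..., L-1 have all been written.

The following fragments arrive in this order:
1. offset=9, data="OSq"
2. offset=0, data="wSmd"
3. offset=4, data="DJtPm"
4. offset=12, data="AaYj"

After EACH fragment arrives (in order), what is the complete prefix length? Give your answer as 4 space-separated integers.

Answer: 0 4 12 16

Derivation:
Fragment 1: offset=9 data="OSq" -> buffer=?????????OSq???? -> prefix_len=0
Fragment 2: offset=0 data="wSmd" -> buffer=wSmd?????OSq???? -> prefix_len=4
Fragment 3: offset=4 data="DJtPm" -> buffer=wSmdDJtPmOSq???? -> prefix_len=12
Fragment 4: offset=12 data="AaYj" -> buffer=wSmdDJtPmOSqAaYj -> prefix_len=16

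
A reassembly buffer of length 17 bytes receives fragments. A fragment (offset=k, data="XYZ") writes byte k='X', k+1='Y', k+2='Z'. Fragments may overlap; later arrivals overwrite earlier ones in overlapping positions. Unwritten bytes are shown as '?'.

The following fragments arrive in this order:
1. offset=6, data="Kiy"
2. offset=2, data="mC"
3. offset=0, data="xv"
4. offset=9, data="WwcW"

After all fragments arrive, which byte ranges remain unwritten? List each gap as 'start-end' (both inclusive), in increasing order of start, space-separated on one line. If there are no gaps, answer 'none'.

Answer: 4-5 13-16

Derivation:
Fragment 1: offset=6 len=3
Fragment 2: offset=2 len=2
Fragment 3: offset=0 len=2
Fragment 4: offset=9 len=4
Gaps: 4-5 13-16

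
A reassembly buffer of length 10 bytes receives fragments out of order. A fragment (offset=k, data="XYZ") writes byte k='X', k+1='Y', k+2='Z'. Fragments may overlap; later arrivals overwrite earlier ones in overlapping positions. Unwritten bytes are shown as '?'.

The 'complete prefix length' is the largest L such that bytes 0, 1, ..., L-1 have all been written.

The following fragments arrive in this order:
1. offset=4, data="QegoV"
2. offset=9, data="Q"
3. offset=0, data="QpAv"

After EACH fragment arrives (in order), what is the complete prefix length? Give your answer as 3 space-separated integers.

Answer: 0 0 10

Derivation:
Fragment 1: offset=4 data="QegoV" -> buffer=????QegoV? -> prefix_len=0
Fragment 2: offset=9 data="Q" -> buffer=????QegoVQ -> prefix_len=0
Fragment 3: offset=0 data="QpAv" -> buffer=QpAvQegoVQ -> prefix_len=10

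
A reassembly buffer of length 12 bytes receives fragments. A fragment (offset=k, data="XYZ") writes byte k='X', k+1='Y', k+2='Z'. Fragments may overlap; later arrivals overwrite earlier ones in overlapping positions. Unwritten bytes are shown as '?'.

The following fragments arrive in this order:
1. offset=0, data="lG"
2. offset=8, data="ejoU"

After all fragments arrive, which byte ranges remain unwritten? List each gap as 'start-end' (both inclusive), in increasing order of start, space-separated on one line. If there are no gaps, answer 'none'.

Fragment 1: offset=0 len=2
Fragment 2: offset=8 len=4
Gaps: 2-7

Answer: 2-7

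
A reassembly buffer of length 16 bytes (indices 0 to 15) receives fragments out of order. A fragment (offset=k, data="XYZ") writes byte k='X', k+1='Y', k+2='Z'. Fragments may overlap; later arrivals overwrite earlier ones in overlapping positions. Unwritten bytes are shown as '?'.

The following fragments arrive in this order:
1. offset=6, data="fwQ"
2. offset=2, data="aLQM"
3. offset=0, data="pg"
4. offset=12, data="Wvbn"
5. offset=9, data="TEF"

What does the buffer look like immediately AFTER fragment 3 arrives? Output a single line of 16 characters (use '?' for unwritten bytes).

Fragment 1: offset=6 data="fwQ" -> buffer=??????fwQ???????
Fragment 2: offset=2 data="aLQM" -> buffer=??aLQMfwQ???????
Fragment 3: offset=0 data="pg" -> buffer=pgaLQMfwQ???????

Answer: pgaLQMfwQ???????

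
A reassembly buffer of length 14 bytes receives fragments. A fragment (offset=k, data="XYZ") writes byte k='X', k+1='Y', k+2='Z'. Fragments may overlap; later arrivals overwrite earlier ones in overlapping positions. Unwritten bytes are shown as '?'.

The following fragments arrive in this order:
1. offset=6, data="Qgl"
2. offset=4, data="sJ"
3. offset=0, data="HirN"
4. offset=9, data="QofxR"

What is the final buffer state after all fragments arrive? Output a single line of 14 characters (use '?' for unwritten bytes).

Answer: HirNsJQglQofxR

Derivation:
Fragment 1: offset=6 data="Qgl" -> buffer=??????Qgl?????
Fragment 2: offset=4 data="sJ" -> buffer=????sJQgl?????
Fragment 3: offset=0 data="HirN" -> buffer=HirNsJQgl?????
Fragment 4: offset=9 data="QofxR" -> buffer=HirNsJQglQofxR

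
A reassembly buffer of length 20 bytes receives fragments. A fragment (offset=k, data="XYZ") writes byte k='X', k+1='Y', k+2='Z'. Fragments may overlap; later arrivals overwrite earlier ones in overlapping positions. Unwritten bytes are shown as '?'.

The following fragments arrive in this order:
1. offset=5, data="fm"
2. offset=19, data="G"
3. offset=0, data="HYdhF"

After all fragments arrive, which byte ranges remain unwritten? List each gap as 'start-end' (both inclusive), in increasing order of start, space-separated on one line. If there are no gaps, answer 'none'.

Answer: 7-18

Derivation:
Fragment 1: offset=5 len=2
Fragment 2: offset=19 len=1
Fragment 3: offset=0 len=5
Gaps: 7-18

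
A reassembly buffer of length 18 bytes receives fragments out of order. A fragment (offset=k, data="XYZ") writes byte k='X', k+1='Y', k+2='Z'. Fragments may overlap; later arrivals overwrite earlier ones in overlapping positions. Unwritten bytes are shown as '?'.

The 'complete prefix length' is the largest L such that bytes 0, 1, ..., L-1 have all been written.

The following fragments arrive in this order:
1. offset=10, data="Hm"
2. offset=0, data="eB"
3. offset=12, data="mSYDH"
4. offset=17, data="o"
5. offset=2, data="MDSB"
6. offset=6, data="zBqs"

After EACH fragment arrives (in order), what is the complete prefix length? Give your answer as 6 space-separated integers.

Fragment 1: offset=10 data="Hm" -> buffer=??????????Hm?????? -> prefix_len=0
Fragment 2: offset=0 data="eB" -> buffer=eB????????Hm?????? -> prefix_len=2
Fragment 3: offset=12 data="mSYDH" -> buffer=eB????????HmmSYDH? -> prefix_len=2
Fragment 4: offset=17 data="o" -> buffer=eB????????HmmSYDHo -> prefix_len=2
Fragment 5: offset=2 data="MDSB" -> buffer=eBMDSB????HmmSYDHo -> prefix_len=6
Fragment 6: offset=6 data="zBqs" -> buffer=eBMDSBzBqsHmmSYDHo -> prefix_len=18

Answer: 0 2 2 2 6 18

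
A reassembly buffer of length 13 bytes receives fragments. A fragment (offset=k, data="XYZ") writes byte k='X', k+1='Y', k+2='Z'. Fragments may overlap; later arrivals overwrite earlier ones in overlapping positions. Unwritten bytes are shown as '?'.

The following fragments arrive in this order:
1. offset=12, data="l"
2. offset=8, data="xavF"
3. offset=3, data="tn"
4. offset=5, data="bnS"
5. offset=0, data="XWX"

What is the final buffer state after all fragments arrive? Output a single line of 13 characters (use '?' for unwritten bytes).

Answer: XWXtnbnSxavFl

Derivation:
Fragment 1: offset=12 data="l" -> buffer=????????????l
Fragment 2: offset=8 data="xavF" -> buffer=????????xavFl
Fragment 3: offset=3 data="tn" -> buffer=???tn???xavFl
Fragment 4: offset=5 data="bnS" -> buffer=???tnbnSxavFl
Fragment 5: offset=0 data="XWX" -> buffer=XWXtnbnSxavFl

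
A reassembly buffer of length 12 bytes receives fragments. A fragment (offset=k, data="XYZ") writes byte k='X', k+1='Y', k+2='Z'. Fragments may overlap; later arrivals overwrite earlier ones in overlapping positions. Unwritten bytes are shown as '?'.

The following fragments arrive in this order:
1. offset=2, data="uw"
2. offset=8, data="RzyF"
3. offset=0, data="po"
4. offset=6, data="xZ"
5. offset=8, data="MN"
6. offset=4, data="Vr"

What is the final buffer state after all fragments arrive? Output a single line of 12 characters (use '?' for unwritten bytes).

Fragment 1: offset=2 data="uw" -> buffer=??uw????????
Fragment 2: offset=8 data="RzyF" -> buffer=??uw????RzyF
Fragment 3: offset=0 data="po" -> buffer=pouw????RzyF
Fragment 4: offset=6 data="xZ" -> buffer=pouw??xZRzyF
Fragment 5: offset=8 data="MN" -> buffer=pouw??xZMNyF
Fragment 6: offset=4 data="Vr" -> buffer=pouwVrxZMNyF

Answer: pouwVrxZMNyF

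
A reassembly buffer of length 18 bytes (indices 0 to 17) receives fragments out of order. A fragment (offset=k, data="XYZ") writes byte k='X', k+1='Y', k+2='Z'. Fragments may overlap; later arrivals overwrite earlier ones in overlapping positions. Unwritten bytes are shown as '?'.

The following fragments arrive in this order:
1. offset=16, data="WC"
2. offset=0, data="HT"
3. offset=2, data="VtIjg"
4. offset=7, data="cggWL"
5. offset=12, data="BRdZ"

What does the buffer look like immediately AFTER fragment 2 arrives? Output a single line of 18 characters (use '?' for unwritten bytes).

Fragment 1: offset=16 data="WC" -> buffer=????????????????WC
Fragment 2: offset=0 data="HT" -> buffer=HT??????????????WC

Answer: HT??????????????WC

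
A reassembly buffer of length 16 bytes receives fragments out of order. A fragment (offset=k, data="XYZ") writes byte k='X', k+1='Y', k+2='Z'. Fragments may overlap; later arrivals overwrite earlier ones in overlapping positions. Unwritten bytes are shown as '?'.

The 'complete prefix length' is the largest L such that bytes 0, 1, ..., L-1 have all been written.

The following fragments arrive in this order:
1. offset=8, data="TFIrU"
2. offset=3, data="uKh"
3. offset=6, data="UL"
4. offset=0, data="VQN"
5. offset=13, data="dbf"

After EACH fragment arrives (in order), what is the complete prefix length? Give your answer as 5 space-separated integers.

Answer: 0 0 0 13 16

Derivation:
Fragment 1: offset=8 data="TFIrU" -> buffer=????????TFIrU??? -> prefix_len=0
Fragment 2: offset=3 data="uKh" -> buffer=???uKh??TFIrU??? -> prefix_len=0
Fragment 3: offset=6 data="UL" -> buffer=???uKhULTFIrU??? -> prefix_len=0
Fragment 4: offset=0 data="VQN" -> buffer=VQNuKhULTFIrU??? -> prefix_len=13
Fragment 5: offset=13 data="dbf" -> buffer=VQNuKhULTFIrUdbf -> prefix_len=16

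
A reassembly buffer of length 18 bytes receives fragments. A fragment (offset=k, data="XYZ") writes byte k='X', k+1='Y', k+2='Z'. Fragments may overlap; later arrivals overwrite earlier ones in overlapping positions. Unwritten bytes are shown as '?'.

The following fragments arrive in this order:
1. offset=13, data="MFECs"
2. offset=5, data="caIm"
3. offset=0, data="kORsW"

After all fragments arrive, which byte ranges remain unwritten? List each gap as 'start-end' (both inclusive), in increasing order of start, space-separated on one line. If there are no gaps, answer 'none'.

Fragment 1: offset=13 len=5
Fragment 2: offset=5 len=4
Fragment 3: offset=0 len=5
Gaps: 9-12

Answer: 9-12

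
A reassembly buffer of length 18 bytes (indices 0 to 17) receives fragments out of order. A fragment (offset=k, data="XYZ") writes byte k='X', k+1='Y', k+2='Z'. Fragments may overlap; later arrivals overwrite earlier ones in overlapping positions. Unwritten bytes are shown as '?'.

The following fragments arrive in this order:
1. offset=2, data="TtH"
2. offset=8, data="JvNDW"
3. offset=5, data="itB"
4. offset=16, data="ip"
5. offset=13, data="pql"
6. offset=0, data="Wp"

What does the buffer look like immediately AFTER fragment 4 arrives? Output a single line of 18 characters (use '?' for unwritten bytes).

Answer: ??TtHitBJvNDW???ip

Derivation:
Fragment 1: offset=2 data="TtH" -> buffer=??TtH?????????????
Fragment 2: offset=8 data="JvNDW" -> buffer=??TtH???JvNDW?????
Fragment 3: offset=5 data="itB" -> buffer=??TtHitBJvNDW?????
Fragment 4: offset=16 data="ip" -> buffer=??TtHitBJvNDW???ip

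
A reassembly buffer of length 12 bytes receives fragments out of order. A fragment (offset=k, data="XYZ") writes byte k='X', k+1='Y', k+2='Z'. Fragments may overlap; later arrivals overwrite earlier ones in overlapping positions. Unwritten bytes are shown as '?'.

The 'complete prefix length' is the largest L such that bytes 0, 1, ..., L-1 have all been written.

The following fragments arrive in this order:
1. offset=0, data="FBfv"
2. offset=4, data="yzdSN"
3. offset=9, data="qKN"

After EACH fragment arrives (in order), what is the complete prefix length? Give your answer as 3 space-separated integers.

Fragment 1: offset=0 data="FBfv" -> buffer=FBfv???????? -> prefix_len=4
Fragment 2: offset=4 data="yzdSN" -> buffer=FBfvyzdSN??? -> prefix_len=9
Fragment 3: offset=9 data="qKN" -> buffer=FBfvyzdSNqKN -> prefix_len=12

Answer: 4 9 12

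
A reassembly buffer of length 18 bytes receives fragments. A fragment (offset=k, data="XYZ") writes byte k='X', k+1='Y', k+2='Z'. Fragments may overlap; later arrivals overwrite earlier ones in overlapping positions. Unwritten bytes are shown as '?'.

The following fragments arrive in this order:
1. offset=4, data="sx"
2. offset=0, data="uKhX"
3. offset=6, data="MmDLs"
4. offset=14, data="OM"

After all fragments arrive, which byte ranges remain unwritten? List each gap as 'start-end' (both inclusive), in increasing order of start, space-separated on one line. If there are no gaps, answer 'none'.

Fragment 1: offset=4 len=2
Fragment 2: offset=0 len=4
Fragment 3: offset=6 len=5
Fragment 4: offset=14 len=2
Gaps: 11-13 16-17

Answer: 11-13 16-17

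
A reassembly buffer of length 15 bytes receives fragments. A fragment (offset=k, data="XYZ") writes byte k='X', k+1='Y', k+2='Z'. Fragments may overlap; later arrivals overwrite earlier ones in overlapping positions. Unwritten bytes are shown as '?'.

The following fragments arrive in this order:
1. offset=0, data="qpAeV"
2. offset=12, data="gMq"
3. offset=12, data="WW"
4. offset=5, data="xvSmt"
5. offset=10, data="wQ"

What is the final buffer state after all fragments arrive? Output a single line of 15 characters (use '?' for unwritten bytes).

Answer: qpAeVxvSmtwQWWq

Derivation:
Fragment 1: offset=0 data="qpAeV" -> buffer=qpAeV??????????
Fragment 2: offset=12 data="gMq" -> buffer=qpAeV???????gMq
Fragment 3: offset=12 data="WW" -> buffer=qpAeV???????WWq
Fragment 4: offset=5 data="xvSmt" -> buffer=qpAeVxvSmt??WWq
Fragment 5: offset=10 data="wQ" -> buffer=qpAeVxvSmtwQWWq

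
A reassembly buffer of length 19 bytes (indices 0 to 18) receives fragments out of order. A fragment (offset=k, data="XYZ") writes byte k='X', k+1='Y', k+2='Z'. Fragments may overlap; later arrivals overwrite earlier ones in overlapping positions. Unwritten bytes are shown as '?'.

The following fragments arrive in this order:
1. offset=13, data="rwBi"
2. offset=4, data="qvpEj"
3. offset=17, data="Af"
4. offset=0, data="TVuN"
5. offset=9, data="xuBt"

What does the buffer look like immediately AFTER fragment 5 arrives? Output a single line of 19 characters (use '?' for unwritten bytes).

Fragment 1: offset=13 data="rwBi" -> buffer=?????????????rwBi??
Fragment 2: offset=4 data="qvpEj" -> buffer=????qvpEj????rwBi??
Fragment 3: offset=17 data="Af" -> buffer=????qvpEj????rwBiAf
Fragment 4: offset=0 data="TVuN" -> buffer=TVuNqvpEj????rwBiAf
Fragment 5: offset=9 data="xuBt" -> buffer=TVuNqvpEjxuBtrwBiAf

Answer: TVuNqvpEjxuBtrwBiAf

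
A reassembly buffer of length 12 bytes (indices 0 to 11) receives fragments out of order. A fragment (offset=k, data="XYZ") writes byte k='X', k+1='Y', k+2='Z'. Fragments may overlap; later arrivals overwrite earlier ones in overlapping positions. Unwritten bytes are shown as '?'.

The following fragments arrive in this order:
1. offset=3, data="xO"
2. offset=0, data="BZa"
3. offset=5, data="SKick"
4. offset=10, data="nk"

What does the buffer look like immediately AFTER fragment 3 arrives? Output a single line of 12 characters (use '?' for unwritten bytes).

Fragment 1: offset=3 data="xO" -> buffer=???xO???????
Fragment 2: offset=0 data="BZa" -> buffer=BZaxO???????
Fragment 3: offset=5 data="SKick" -> buffer=BZaxOSKick??

Answer: BZaxOSKick??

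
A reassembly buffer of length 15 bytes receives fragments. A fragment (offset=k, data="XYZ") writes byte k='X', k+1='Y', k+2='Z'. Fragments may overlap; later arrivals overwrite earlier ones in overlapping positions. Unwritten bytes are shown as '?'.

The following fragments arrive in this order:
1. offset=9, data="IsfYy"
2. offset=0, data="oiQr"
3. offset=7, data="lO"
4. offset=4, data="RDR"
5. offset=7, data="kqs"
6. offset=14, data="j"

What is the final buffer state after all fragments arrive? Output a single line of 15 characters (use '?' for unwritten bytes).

Answer: oiQrRDRkqssfYyj

Derivation:
Fragment 1: offset=9 data="IsfYy" -> buffer=?????????IsfYy?
Fragment 2: offset=0 data="oiQr" -> buffer=oiQr?????IsfYy?
Fragment 3: offset=7 data="lO" -> buffer=oiQr???lOIsfYy?
Fragment 4: offset=4 data="RDR" -> buffer=oiQrRDRlOIsfYy?
Fragment 5: offset=7 data="kqs" -> buffer=oiQrRDRkqssfYy?
Fragment 6: offset=14 data="j" -> buffer=oiQrRDRkqssfYyj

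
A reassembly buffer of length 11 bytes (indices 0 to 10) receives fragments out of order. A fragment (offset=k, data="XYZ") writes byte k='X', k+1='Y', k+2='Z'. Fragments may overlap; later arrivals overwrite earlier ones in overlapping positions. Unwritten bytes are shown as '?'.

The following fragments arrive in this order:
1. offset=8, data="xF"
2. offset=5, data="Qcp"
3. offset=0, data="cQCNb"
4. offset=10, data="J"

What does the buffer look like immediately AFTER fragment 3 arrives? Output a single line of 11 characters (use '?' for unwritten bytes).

Answer: cQCNbQcpxF?

Derivation:
Fragment 1: offset=8 data="xF" -> buffer=????????xF?
Fragment 2: offset=5 data="Qcp" -> buffer=?????QcpxF?
Fragment 3: offset=0 data="cQCNb" -> buffer=cQCNbQcpxF?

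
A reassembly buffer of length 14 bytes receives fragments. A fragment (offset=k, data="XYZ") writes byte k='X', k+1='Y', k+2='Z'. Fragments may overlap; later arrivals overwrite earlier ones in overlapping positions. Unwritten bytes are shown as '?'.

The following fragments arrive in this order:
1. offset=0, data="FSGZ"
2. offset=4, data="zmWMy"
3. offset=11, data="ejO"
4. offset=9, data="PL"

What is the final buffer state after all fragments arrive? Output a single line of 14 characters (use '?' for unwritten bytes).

Fragment 1: offset=0 data="FSGZ" -> buffer=FSGZ??????????
Fragment 2: offset=4 data="zmWMy" -> buffer=FSGZzmWMy?????
Fragment 3: offset=11 data="ejO" -> buffer=FSGZzmWMy??ejO
Fragment 4: offset=9 data="PL" -> buffer=FSGZzmWMyPLejO

Answer: FSGZzmWMyPLejO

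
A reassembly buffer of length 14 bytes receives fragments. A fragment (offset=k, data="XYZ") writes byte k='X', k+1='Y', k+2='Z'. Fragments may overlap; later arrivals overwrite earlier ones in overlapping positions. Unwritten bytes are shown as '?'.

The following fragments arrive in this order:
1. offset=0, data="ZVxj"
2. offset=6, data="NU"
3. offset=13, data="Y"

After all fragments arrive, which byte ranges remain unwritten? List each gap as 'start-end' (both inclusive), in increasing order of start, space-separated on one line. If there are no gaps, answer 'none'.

Fragment 1: offset=0 len=4
Fragment 2: offset=6 len=2
Fragment 3: offset=13 len=1
Gaps: 4-5 8-12

Answer: 4-5 8-12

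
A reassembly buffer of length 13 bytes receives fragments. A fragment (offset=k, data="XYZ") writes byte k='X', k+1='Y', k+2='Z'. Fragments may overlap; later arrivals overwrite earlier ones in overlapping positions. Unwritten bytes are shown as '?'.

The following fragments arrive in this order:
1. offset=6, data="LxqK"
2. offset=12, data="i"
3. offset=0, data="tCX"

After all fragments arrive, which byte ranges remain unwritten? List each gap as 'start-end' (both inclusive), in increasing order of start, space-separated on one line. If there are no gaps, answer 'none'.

Answer: 3-5 10-11

Derivation:
Fragment 1: offset=6 len=4
Fragment 2: offset=12 len=1
Fragment 3: offset=0 len=3
Gaps: 3-5 10-11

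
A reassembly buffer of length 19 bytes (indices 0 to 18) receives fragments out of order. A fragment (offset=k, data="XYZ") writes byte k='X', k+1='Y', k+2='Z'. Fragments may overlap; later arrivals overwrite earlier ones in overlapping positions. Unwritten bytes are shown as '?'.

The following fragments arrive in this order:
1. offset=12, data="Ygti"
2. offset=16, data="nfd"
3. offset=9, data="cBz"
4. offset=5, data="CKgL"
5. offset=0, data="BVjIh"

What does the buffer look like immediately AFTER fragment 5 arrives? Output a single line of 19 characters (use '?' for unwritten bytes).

Fragment 1: offset=12 data="Ygti" -> buffer=????????????Ygti???
Fragment 2: offset=16 data="nfd" -> buffer=????????????Ygtinfd
Fragment 3: offset=9 data="cBz" -> buffer=?????????cBzYgtinfd
Fragment 4: offset=5 data="CKgL" -> buffer=?????CKgLcBzYgtinfd
Fragment 5: offset=0 data="BVjIh" -> buffer=BVjIhCKgLcBzYgtinfd

Answer: BVjIhCKgLcBzYgtinfd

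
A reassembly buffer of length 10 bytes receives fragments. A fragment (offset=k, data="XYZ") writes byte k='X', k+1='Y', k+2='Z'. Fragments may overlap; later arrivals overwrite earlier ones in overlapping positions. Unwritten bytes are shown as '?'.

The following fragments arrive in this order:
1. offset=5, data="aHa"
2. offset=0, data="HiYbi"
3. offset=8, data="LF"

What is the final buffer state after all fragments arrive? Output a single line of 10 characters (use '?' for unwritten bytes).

Answer: HiYbiaHaLF

Derivation:
Fragment 1: offset=5 data="aHa" -> buffer=?????aHa??
Fragment 2: offset=0 data="HiYbi" -> buffer=HiYbiaHa??
Fragment 3: offset=8 data="LF" -> buffer=HiYbiaHaLF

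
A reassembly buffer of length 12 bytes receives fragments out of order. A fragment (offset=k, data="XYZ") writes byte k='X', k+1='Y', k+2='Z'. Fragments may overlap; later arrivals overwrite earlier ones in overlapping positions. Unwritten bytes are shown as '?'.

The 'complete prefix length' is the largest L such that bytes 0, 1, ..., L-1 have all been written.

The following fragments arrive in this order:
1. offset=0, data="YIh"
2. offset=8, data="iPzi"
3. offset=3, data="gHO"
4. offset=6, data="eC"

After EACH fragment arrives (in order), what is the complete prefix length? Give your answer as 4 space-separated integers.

Answer: 3 3 6 12

Derivation:
Fragment 1: offset=0 data="YIh" -> buffer=YIh????????? -> prefix_len=3
Fragment 2: offset=8 data="iPzi" -> buffer=YIh?????iPzi -> prefix_len=3
Fragment 3: offset=3 data="gHO" -> buffer=YIhgHO??iPzi -> prefix_len=6
Fragment 4: offset=6 data="eC" -> buffer=YIhgHOeCiPzi -> prefix_len=12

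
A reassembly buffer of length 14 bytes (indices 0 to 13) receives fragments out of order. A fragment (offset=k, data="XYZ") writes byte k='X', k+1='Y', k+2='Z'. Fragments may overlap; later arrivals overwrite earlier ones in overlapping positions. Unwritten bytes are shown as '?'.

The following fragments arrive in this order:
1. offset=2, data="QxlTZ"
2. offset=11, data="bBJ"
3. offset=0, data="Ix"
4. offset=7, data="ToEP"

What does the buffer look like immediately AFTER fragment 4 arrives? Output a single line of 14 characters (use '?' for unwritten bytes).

Fragment 1: offset=2 data="QxlTZ" -> buffer=??QxlTZ???????
Fragment 2: offset=11 data="bBJ" -> buffer=??QxlTZ????bBJ
Fragment 3: offset=0 data="Ix" -> buffer=IxQxlTZ????bBJ
Fragment 4: offset=7 data="ToEP" -> buffer=IxQxlTZToEPbBJ

Answer: IxQxlTZToEPbBJ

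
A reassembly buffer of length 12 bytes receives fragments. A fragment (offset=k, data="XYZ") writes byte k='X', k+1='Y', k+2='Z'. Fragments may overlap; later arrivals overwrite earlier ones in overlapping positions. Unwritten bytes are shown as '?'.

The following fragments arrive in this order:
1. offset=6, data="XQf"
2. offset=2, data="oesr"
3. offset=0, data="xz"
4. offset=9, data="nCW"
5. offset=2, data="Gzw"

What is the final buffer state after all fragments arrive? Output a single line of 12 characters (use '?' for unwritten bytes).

Answer: xzGzwrXQfnCW

Derivation:
Fragment 1: offset=6 data="XQf" -> buffer=??????XQf???
Fragment 2: offset=2 data="oesr" -> buffer=??oesrXQf???
Fragment 3: offset=0 data="xz" -> buffer=xzoesrXQf???
Fragment 4: offset=9 data="nCW" -> buffer=xzoesrXQfnCW
Fragment 5: offset=2 data="Gzw" -> buffer=xzGzwrXQfnCW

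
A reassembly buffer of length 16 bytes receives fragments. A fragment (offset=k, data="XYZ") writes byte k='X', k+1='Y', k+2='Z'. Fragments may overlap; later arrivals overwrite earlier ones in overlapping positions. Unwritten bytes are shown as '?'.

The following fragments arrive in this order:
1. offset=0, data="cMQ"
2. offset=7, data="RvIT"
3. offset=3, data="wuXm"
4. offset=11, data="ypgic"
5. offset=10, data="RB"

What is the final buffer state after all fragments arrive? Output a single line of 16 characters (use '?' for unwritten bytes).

Answer: cMQwuXmRvIRBpgic

Derivation:
Fragment 1: offset=0 data="cMQ" -> buffer=cMQ?????????????
Fragment 2: offset=7 data="RvIT" -> buffer=cMQ????RvIT?????
Fragment 3: offset=3 data="wuXm" -> buffer=cMQwuXmRvIT?????
Fragment 4: offset=11 data="ypgic" -> buffer=cMQwuXmRvITypgic
Fragment 5: offset=10 data="RB" -> buffer=cMQwuXmRvIRBpgic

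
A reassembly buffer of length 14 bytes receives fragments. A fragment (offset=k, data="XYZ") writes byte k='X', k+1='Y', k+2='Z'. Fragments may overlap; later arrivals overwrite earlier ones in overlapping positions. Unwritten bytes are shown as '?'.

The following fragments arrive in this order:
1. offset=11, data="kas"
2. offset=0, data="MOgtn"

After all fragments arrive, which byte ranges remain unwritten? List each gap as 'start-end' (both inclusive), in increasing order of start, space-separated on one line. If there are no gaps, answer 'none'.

Answer: 5-10

Derivation:
Fragment 1: offset=11 len=3
Fragment 2: offset=0 len=5
Gaps: 5-10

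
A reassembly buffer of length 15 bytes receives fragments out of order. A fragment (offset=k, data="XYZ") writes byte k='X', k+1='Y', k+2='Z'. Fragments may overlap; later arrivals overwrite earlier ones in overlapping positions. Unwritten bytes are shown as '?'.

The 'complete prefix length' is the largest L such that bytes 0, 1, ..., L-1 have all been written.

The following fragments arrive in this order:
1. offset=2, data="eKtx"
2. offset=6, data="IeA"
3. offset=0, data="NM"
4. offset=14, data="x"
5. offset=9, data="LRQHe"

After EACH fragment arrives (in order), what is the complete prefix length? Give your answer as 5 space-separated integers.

Answer: 0 0 9 9 15

Derivation:
Fragment 1: offset=2 data="eKtx" -> buffer=??eKtx????????? -> prefix_len=0
Fragment 2: offset=6 data="IeA" -> buffer=??eKtxIeA?????? -> prefix_len=0
Fragment 3: offset=0 data="NM" -> buffer=NMeKtxIeA?????? -> prefix_len=9
Fragment 4: offset=14 data="x" -> buffer=NMeKtxIeA?????x -> prefix_len=9
Fragment 5: offset=9 data="LRQHe" -> buffer=NMeKtxIeALRQHex -> prefix_len=15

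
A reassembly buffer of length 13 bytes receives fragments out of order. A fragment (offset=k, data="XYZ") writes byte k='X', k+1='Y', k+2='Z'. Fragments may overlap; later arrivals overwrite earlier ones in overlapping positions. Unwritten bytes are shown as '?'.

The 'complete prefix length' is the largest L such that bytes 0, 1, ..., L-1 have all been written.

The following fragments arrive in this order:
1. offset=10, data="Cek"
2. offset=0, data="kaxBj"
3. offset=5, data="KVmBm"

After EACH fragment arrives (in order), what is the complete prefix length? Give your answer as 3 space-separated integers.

Fragment 1: offset=10 data="Cek" -> buffer=??????????Cek -> prefix_len=0
Fragment 2: offset=0 data="kaxBj" -> buffer=kaxBj?????Cek -> prefix_len=5
Fragment 3: offset=5 data="KVmBm" -> buffer=kaxBjKVmBmCek -> prefix_len=13

Answer: 0 5 13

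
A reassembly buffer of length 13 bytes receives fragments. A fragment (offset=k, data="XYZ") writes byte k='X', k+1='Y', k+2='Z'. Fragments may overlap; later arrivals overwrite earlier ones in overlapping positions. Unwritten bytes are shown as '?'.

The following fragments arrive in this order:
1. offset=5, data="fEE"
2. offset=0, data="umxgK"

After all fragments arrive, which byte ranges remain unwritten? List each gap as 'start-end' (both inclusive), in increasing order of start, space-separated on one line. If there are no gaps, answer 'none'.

Fragment 1: offset=5 len=3
Fragment 2: offset=0 len=5
Gaps: 8-12

Answer: 8-12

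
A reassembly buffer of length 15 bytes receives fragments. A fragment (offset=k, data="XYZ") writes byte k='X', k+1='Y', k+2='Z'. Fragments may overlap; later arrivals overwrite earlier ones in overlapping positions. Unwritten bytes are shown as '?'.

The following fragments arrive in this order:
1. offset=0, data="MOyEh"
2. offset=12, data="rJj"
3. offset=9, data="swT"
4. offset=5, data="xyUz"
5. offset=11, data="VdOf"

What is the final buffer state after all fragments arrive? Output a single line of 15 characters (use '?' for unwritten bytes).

Answer: MOyEhxyUzswVdOf

Derivation:
Fragment 1: offset=0 data="MOyEh" -> buffer=MOyEh??????????
Fragment 2: offset=12 data="rJj" -> buffer=MOyEh???????rJj
Fragment 3: offset=9 data="swT" -> buffer=MOyEh????swTrJj
Fragment 4: offset=5 data="xyUz" -> buffer=MOyEhxyUzswTrJj
Fragment 5: offset=11 data="VdOf" -> buffer=MOyEhxyUzswVdOf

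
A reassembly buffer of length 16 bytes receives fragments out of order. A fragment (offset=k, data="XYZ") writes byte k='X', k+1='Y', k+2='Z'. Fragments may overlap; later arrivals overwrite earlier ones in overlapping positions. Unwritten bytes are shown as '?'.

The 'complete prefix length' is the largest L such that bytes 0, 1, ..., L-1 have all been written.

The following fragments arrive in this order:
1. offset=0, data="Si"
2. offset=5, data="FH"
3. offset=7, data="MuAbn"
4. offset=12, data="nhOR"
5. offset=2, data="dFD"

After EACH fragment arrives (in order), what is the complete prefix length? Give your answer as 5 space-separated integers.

Answer: 2 2 2 2 16

Derivation:
Fragment 1: offset=0 data="Si" -> buffer=Si?????????????? -> prefix_len=2
Fragment 2: offset=5 data="FH" -> buffer=Si???FH????????? -> prefix_len=2
Fragment 3: offset=7 data="MuAbn" -> buffer=Si???FHMuAbn???? -> prefix_len=2
Fragment 4: offset=12 data="nhOR" -> buffer=Si???FHMuAbnnhOR -> prefix_len=2
Fragment 5: offset=2 data="dFD" -> buffer=SidFDFHMuAbnnhOR -> prefix_len=16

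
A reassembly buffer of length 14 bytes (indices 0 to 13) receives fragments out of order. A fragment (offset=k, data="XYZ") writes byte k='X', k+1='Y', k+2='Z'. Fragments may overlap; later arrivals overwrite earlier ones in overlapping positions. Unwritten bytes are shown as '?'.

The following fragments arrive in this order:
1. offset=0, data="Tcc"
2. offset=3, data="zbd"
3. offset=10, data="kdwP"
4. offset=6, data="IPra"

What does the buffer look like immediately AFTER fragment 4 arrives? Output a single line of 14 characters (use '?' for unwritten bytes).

Answer: TcczbdIPrakdwP

Derivation:
Fragment 1: offset=0 data="Tcc" -> buffer=Tcc???????????
Fragment 2: offset=3 data="zbd" -> buffer=Tcczbd????????
Fragment 3: offset=10 data="kdwP" -> buffer=Tcczbd????kdwP
Fragment 4: offset=6 data="IPra" -> buffer=TcczbdIPrakdwP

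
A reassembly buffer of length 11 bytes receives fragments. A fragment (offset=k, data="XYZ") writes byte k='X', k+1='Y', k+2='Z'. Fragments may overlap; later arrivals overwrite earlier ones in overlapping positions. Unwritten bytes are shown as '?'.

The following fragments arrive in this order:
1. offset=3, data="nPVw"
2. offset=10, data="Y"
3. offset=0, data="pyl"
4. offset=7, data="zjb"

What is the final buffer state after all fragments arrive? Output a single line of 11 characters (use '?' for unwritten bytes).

Fragment 1: offset=3 data="nPVw" -> buffer=???nPVw????
Fragment 2: offset=10 data="Y" -> buffer=???nPVw???Y
Fragment 3: offset=0 data="pyl" -> buffer=pylnPVw???Y
Fragment 4: offset=7 data="zjb" -> buffer=pylnPVwzjbY

Answer: pylnPVwzjbY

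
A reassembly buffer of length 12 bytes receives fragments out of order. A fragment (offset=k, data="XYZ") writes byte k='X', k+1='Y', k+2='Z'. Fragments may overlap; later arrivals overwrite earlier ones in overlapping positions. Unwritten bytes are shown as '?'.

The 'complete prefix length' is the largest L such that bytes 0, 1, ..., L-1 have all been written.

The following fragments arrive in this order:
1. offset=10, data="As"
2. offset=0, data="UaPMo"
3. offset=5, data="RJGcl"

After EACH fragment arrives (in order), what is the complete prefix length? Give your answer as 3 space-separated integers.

Answer: 0 5 12

Derivation:
Fragment 1: offset=10 data="As" -> buffer=??????????As -> prefix_len=0
Fragment 2: offset=0 data="UaPMo" -> buffer=UaPMo?????As -> prefix_len=5
Fragment 3: offset=5 data="RJGcl" -> buffer=UaPMoRJGclAs -> prefix_len=12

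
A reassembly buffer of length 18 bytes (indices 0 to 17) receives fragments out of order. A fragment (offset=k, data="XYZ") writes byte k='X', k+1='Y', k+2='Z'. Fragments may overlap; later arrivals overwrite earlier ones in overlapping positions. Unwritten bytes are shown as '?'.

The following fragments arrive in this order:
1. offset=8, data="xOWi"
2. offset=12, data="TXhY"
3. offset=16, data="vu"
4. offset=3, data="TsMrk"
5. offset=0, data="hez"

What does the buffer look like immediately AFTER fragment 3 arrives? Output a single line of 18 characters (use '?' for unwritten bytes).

Fragment 1: offset=8 data="xOWi" -> buffer=????????xOWi??????
Fragment 2: offset=12 data="TXhY" -> buffer=????????xOWiTXhY??
Fragment 3: offset=16 data="vu" -> buffer=????????xOWiTXhYvu

Answer: ????????xOWiTXhYvu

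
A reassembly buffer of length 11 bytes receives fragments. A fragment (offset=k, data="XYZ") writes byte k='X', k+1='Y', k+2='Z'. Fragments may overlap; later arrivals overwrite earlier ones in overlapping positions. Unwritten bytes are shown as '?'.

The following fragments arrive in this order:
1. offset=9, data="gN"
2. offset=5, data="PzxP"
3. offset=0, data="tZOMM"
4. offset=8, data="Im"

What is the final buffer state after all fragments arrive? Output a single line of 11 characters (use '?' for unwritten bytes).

Fragment 1: offset=9 data="gN" -> buffer=?????????gN
Fragment 2: offset=5 data="PzxP" -> buffer=?????PzxPgN
Fragment 3: offset=0 data="tZOMM" -> buffer=tZOMMPzxPgN
Fragment 4: offset=8 data="Im" -> buffer=tZOMMPzxImN

Answer: tZOMMPzxImN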